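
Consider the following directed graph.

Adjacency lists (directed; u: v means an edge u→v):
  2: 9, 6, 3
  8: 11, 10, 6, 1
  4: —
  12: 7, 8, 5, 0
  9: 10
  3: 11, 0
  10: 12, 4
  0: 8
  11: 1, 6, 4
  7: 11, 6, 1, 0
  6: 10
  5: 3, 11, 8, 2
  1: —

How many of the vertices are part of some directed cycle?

A vertex is on a directed cycle iff it belongs to a strongly connected component of size ≥ 2 (or has a self-loop).
The vertices on cycles are {0, 2, 3, 5, 6, 7, 8, 9, 10, 11, 12} — 11 in total.

11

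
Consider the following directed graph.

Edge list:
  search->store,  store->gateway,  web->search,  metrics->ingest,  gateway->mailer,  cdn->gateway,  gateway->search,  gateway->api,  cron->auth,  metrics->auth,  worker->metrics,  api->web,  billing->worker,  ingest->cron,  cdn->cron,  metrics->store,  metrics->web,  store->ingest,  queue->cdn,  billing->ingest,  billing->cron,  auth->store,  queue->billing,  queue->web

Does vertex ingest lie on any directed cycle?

Yes

ingest is on a cycle iff ingest can reach itself via ≥1 edge.
ingest → cron → auth → store → ingest — yes.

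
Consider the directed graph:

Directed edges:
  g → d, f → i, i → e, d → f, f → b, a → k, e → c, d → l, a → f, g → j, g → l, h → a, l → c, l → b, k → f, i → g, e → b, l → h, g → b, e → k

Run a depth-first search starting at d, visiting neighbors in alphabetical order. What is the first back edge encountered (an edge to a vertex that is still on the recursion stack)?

k→f

DFS from d (visiting neighbors in alphabetical order); mark gray on enter, black on exit:
d gray
  f gray
    b gray
    b black
    i gray
      e gray
        e→b: b black — skip
        c gray
        c black
        k gray
          k→f: f is gray → back edge
First back edge: k → f.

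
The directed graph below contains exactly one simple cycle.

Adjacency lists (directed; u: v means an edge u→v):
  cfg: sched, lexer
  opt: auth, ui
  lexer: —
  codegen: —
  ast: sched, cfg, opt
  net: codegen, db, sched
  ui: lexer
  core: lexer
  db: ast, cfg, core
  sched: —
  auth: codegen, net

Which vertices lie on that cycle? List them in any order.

db, ast, net, opt, auth

DFS with gray/black marking from db:
db gray
  ast gray
    sched gray
    sched black
    cfg gray
      cfg→sched: sched black — skip
      lexer gray
      lexer black
    cfg black
    opt gray
      auth gray
        codegen gray
        codegen black
        net gray
          net→codegen: codegen black — skip
          net→db: db is gray → back edge
Back edge closes the cycle db → ast → opt → auth → net → db; its vertices are {db, ast, net, opt, auth}.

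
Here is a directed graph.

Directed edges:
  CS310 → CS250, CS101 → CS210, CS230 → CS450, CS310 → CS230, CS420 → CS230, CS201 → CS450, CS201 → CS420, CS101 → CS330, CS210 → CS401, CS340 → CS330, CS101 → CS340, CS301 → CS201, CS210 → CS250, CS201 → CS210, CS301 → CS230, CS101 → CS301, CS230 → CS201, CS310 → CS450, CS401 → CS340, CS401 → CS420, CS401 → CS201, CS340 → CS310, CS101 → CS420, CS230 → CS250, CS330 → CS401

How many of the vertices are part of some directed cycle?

A vertex is on a directed cycle iff it belongs to a strongly connected component of size ≥ 2 (or has a self-loop).
The vertices on cycles are {CS201, CS210, CS230, CS310, CS330, CS340, CS401, CS420} — 8 in total.

8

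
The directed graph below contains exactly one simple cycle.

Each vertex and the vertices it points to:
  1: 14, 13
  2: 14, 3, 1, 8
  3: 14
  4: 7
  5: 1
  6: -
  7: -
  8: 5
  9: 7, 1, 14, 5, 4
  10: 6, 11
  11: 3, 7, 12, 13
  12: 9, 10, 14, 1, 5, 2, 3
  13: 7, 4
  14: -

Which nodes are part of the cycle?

10, 11, 12

DFS with gray/black marking from 12:
12 gray
  9 gray
    7 gray
    7 black
    1 gray
      14 gray
      14 black
      13 gray
        13→7: 7 black — skip
        4 gray
          4→7: 7 black — skip
        4 black
      13 black
    1 black
    9→14: 14 black — skip
    5 gray
      5→1: 1 black — skip
    5 black
    9→4: 4 black — skip
  9 black
  10 gray
    6 gray
    6 black
    11 gray
      3 gray
        3→14: 14 black — skip
      3 black
      11→7: 7 black — skip
      11→12: 12 is gray → back edge
Back edge closes the cycle 12 → 10 → 11 → 12; its vertices are {10, 11, 12}.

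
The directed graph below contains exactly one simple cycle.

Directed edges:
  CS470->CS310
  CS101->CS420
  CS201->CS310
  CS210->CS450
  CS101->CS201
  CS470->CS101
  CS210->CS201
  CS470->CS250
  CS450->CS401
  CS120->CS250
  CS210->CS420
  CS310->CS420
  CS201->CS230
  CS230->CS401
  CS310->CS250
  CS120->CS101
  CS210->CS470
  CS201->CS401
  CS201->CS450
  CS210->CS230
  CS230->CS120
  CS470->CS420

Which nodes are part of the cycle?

DFS with gray/black marking from CS201:
CS201 gray
  CS401 gray
  CS401 black
  CS310 gray
    CS250 gray
    CS250 black
    CS420 gray
    CS420 black
  CS310 black
  CS450 gray
    CS450→CS401: CS401 black — skip
  CS450 black
  CS230 gray
    CS230→CS401: CS401 black — skip
    CS120 gray
      CS101 gray
        CS101→CS420: CS420 black — skip
        CS101→CS201: CS201 is gray → back edge
Back edge closes the cycle CS201 → CS230 → CS120 → CS101 → CS201; its vertices are {CS101, CS120, CS201, CS230}.

CS101, CS120, CS201, CS230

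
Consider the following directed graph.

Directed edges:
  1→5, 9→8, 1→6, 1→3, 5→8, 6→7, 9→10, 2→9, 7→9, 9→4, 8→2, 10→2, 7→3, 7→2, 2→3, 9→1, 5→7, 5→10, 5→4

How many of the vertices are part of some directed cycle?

A vertex is on a directed cycle iff it belongs to a strongly connected component of size ≥ 2 (or has a self-loop).
The vertices on cycles are {1, 2, 5, 6, 7, 8, 9, 10} — 8 in total.

8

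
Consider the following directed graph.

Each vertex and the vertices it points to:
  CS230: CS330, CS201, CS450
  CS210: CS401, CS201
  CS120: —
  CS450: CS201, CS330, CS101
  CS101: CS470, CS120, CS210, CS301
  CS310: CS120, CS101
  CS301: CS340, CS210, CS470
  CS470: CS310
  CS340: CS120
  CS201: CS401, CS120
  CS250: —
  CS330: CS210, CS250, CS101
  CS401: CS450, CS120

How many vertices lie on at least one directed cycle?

A vertex is on a directed cycle iff it belongs to a strongly connected component of size ≥ 2 (or has a self-loop).
The vertices on cycles are {CS101, CS201, CS210, CS301, CS310, CS330, CS401, CS450, CS470} — 9 in total.

9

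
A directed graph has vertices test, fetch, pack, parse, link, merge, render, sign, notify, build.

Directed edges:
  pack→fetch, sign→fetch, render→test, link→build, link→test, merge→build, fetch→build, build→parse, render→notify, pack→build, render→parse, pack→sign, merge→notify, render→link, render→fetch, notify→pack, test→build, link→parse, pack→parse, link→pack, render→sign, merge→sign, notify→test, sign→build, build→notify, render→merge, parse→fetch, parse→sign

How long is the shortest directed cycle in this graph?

3

For each vertex v, BFS finds the shortest path from v back to v.
The shortest such closed walk is sign → build → parse → sign, length 3.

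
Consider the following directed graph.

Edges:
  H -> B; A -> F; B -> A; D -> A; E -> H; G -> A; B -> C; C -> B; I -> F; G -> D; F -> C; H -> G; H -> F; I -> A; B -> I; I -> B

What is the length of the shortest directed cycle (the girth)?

2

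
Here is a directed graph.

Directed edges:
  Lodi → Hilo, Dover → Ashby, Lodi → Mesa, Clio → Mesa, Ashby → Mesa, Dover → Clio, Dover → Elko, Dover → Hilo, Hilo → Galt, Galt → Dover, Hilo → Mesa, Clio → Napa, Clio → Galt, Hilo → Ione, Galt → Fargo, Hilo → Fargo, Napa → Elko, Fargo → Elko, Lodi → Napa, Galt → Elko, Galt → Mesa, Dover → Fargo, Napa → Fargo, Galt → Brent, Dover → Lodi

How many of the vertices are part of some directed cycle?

5

A vertex is on a directed cycle iff it belongs to a strongly connected component of size ≥ 2 (or has a self-loop).
The vertices on cycles are {Clio, Galt, Hilo, Lodi, Dover} — 5 in total.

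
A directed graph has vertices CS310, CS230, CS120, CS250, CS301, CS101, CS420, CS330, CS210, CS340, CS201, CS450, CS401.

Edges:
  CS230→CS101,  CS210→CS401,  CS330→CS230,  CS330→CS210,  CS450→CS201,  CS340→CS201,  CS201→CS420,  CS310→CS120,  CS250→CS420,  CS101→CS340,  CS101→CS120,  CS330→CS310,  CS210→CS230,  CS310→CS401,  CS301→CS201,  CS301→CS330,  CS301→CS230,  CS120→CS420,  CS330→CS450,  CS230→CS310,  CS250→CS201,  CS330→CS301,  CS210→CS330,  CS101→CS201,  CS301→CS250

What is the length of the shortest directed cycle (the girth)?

2

For each vertex v, BFS finds the shortest path from v back to v.
The shortest such closed walk is CS210 → CS330 → CS210, length 2.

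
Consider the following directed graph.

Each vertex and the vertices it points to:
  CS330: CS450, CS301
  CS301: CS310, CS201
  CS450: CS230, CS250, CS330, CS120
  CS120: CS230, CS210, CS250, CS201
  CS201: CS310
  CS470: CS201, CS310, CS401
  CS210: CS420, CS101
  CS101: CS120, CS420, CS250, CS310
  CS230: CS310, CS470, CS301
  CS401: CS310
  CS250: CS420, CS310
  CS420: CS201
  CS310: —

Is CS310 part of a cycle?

No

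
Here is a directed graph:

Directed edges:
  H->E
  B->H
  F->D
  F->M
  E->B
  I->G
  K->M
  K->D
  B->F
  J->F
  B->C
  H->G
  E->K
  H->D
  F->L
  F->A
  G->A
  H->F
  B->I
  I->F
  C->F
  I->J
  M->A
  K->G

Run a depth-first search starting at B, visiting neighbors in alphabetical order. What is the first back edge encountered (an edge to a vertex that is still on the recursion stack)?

E→B

DFS from B (visiting neighbors in alphabetical order); mark gray on enter, black on exit:
B gray
  C gray
    F gray
      A gray
      A black
      D gray
      D black
      L gray
      L black
      M gray
        M→A: A black — skip
      M black
    F black
  C black
  B→F: F black — skip
  H gray
    H→D: D black — skip
    E gray
      E→B: B is gray → back edge
First back edge: E → B.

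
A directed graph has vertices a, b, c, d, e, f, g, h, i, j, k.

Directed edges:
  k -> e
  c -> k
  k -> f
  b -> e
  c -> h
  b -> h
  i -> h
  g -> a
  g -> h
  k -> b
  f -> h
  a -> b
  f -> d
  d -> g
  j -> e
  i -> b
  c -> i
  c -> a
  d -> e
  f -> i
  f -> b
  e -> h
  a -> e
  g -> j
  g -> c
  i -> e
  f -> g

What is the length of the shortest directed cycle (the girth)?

4

For each vertex v, BFS finds the shortest path from v back to v.
The shortest such closed walk is f → g → c → k → f, length 4.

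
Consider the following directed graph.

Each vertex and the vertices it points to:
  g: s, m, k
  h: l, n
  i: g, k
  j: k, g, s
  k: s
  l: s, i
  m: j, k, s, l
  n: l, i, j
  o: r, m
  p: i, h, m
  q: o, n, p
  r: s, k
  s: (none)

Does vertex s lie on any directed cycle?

No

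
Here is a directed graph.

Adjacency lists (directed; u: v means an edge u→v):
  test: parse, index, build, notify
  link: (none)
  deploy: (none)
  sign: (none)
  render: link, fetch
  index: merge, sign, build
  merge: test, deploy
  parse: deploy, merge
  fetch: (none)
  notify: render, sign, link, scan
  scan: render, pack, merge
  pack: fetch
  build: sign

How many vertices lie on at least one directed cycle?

6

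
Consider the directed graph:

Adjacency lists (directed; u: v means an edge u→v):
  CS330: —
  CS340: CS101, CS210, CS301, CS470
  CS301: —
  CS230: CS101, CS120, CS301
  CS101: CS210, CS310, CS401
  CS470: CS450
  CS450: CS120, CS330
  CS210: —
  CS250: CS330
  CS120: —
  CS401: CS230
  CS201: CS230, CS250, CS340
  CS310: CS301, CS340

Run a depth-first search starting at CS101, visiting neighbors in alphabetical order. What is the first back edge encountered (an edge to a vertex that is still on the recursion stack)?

DFS from CS101 (visiting neighbors in alphabetical order); mark gray on enter, black on exit:
CS101 gray
  CS210 gray
  CS210 black
  CS310 gray
    CS301 gray
    CS301 black
    CS340 gray
      CS340→CS101: CS101 is gray → back edge
First back edge: CS340 → CS101.

CS340->CS101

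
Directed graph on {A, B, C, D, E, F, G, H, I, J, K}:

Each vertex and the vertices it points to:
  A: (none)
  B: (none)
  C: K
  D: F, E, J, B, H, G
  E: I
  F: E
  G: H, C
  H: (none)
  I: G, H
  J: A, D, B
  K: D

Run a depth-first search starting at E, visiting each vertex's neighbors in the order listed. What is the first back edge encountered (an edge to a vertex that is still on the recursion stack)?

F->E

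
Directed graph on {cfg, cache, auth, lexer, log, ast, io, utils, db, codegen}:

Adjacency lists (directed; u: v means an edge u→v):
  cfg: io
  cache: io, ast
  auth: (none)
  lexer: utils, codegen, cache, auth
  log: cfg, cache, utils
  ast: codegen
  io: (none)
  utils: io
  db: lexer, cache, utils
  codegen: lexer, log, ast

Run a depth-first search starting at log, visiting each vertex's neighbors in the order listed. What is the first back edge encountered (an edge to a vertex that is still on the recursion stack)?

lexer->codegen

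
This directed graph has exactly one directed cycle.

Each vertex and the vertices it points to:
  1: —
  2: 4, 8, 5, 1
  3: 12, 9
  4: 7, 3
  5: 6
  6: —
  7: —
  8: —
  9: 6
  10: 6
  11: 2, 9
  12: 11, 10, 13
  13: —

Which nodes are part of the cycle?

2, 3, 4, 11, 12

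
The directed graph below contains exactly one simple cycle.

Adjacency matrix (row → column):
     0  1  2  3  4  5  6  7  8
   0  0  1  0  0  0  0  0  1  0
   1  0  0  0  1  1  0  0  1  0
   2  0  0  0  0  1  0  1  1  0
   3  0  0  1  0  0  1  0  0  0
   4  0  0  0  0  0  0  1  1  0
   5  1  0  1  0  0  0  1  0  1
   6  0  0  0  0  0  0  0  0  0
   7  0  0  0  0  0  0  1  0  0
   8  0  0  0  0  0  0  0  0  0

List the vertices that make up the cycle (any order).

0, 1, 3, 5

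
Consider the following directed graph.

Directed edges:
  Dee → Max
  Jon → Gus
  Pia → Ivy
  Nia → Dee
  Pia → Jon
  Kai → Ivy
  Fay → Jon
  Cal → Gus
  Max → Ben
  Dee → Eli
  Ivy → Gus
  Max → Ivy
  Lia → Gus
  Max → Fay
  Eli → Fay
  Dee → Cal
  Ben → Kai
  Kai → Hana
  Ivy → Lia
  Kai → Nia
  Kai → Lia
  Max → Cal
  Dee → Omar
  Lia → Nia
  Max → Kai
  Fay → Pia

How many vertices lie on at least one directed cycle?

10

A vertex is on a directed cycle iff it belongs to a strongly connected component of size ≥ 2 (or has a self-loop).
The vertices on cycles are {Ben, Dee, Eli, Fay, Ivy, Kai, Lia, Max, Nia, Pia} — 10 in total.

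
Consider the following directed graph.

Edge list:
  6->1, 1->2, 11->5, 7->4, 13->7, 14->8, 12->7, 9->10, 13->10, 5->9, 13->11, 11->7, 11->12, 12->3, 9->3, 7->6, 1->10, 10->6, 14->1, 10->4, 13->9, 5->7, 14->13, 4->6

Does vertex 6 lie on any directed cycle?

6 is on a cycle iff 6 can reach itself via ≥1 edge.
6 → 1 → 10 → 6 — yes.

Yes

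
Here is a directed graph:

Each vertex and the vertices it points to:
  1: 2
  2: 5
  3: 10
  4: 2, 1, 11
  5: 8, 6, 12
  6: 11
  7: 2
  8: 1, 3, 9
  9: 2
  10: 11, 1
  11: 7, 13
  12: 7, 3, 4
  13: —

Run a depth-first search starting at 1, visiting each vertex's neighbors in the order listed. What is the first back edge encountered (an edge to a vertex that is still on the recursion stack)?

DFS from 1 (visiting each vertex's neighbors in the order listed); mark gray on enter, black on exit:
1 gray
  2 gray
    5 gray
      8 gray
        8→1: 1 is gray → back edge
First back edge: 8 → 1.

8→1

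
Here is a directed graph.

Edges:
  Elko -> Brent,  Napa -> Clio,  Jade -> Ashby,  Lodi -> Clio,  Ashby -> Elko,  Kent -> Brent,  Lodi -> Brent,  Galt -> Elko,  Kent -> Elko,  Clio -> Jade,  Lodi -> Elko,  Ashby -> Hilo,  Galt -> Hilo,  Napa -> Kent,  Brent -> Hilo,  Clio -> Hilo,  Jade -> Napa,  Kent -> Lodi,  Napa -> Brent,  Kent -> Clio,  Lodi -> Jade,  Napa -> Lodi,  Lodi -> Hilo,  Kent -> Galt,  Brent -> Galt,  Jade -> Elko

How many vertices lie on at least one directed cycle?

A vertex is on a directed cycle iff it belongs to a strongly connected component of size ≥ 2 (or has a self-loop).
The vertices on cycles are {Clio, Elko, Galt, Jade, Kent, Lodi, Napa, Brent} — 8 in total.

8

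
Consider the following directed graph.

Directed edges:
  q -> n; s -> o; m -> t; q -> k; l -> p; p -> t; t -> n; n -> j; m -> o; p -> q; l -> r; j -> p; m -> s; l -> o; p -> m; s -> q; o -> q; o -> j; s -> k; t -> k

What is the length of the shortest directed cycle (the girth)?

4

For each vertex v, BFS finds the shortest path from v back to v.
The shortest such closed walk is p → t → n → j → p, length 4.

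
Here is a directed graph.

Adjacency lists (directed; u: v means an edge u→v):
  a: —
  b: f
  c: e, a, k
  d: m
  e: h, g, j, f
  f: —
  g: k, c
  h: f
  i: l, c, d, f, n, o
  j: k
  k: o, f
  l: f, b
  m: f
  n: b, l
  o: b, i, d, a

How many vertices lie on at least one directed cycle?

7

A vertex is on a directed cycle iff it belongs to a strongly connected component of size ≥ 2 (or has a self-loop).
The vertices on cycles are {c, e, g, i, j, k, o} — 7 in total.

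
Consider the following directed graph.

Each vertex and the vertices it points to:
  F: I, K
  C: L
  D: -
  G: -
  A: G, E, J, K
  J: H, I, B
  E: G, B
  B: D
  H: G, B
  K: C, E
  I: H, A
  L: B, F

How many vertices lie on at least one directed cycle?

A vertex is on a directed cycle iff it belongs to a strongly connected component of size ≥ 2 (or has a self-loop).
The vertices on cycles are {A, C, F, I, J, K, L} — 7 in total.

7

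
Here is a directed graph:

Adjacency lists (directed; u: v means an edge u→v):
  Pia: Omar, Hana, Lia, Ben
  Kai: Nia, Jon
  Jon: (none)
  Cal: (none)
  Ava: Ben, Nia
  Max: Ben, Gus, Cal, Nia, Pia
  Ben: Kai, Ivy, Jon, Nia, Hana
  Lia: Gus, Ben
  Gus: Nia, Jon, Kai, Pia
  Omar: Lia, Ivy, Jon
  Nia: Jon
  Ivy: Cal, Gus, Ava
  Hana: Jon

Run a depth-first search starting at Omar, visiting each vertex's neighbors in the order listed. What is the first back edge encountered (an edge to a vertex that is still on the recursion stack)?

Pia->Omar

DFS from Omar (visiting each vertex's neighbors in the order listed); mark gray on enter, black on exit:
Omar gray
  Lia gray
    Gus gray
      Nia gray
        Jon gray
        Jon black
      Nia black
      Gus→Jon: Jon black — skip
      Kai gray
        Kai→Nia: Nia black — skip
        Kai→Jon: Jon black — skip
      Kai black
      Pia gray
        Pia→Omar: Omar is gray → back edge
First back edge: Pia → Omar.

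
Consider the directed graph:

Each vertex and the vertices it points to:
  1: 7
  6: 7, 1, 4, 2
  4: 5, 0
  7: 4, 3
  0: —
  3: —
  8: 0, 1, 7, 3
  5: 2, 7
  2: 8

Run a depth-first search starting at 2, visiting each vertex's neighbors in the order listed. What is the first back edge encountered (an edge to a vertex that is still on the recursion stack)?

5→2

DFS from 2 (visiting each vertex's neighbors in the order listed); mark gray on enter, black on exit:
2 gray
  8 gray
    0 gray
    0 black
    1 gray
      7 gray
        4 gray
          5 gray
            5→2: 2 is gray → back edge
First back edge: 5 → 2.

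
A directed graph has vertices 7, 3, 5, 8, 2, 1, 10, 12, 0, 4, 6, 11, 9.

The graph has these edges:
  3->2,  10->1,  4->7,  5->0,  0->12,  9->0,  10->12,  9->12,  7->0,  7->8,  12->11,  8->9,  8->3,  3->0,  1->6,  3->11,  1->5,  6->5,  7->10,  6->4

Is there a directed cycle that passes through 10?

10 is on a cycle iff 10 can reach itself via ≥1 edge.
10 → 1 → 6 → 4 → 7 → 10 — yes.

Yes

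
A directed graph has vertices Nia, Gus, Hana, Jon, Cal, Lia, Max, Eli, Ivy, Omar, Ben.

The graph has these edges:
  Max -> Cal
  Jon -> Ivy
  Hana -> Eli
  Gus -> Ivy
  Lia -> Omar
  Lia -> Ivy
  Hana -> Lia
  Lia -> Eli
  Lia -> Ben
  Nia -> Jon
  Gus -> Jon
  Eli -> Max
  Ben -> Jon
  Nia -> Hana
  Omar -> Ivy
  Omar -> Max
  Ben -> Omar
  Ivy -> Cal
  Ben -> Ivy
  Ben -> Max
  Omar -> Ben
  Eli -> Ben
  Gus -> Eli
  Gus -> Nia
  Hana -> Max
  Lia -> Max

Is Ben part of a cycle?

Yes

Ben is on a cycle iff Ben can reach itself via ≥1 edge.
Ben → Omar → Ben — yes.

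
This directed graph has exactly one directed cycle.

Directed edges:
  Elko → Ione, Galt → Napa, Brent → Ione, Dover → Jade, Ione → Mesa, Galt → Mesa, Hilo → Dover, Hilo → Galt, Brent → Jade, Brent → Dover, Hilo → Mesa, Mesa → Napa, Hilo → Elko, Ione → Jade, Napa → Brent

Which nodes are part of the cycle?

Ione, Mesa, Napa, Brent

DFS with gray/black marking from Mesa:
Mesa gray
  Napa gray
    Brent gray
      Dover gray
        Jade gray
        Jade black
      Dover black
      Brent→Jade: Jade black — skip
      Ione gray
        Ione→Jade: Jade black — skip
        Ione→Mesa: Mesa is gray → back edge
Back edge closes the cycle Mesa → Napa → Brent → Ione → Mesa; its vertices are {Ione, Mesa, Napa, Brent}.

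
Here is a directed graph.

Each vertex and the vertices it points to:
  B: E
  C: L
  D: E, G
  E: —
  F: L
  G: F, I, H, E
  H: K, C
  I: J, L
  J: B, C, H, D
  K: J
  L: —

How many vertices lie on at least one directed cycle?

A vertex is on a directed cycle iff it belongs to a strongly connected component of size ≥ 2 (or has a self-loop).
The vertices on cycles are {D, G, H, I, J, K} — 6 in total.

6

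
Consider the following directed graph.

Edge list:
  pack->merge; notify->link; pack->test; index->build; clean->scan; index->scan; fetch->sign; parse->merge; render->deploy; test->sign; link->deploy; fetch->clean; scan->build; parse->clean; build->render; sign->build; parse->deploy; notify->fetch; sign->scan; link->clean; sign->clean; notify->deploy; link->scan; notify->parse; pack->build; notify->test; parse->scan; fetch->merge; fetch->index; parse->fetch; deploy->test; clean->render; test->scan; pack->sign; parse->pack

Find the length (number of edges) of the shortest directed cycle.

5

For each vertex v, BFS finds the shortest path from v back to v.
The shortest such closed walk is deploy → test → sign → clean → render → deploy, length 5.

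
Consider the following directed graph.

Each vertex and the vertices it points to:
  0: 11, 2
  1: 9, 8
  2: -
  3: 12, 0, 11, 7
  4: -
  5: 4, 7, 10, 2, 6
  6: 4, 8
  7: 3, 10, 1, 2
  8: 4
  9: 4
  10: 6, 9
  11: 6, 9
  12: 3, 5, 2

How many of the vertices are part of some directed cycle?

4

A vertex is on a directed cycle iff it belongs to a strongly connected component of size ≥ 2 (or has a self-loop).
The vertices on cycles are {3, 5, 7, 12} — 4 in total.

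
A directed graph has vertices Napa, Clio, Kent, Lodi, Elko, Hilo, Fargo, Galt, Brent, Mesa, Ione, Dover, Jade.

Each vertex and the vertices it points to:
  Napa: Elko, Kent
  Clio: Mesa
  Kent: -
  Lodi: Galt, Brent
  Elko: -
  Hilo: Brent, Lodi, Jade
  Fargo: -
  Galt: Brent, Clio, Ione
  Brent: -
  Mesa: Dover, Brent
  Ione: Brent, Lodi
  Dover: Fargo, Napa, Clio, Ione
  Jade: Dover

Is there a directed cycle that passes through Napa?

No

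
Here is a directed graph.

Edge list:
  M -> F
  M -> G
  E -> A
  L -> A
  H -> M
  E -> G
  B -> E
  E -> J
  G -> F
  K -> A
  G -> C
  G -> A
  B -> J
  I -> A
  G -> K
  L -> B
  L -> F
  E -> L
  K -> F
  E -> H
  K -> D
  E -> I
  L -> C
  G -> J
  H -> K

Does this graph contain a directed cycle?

Yes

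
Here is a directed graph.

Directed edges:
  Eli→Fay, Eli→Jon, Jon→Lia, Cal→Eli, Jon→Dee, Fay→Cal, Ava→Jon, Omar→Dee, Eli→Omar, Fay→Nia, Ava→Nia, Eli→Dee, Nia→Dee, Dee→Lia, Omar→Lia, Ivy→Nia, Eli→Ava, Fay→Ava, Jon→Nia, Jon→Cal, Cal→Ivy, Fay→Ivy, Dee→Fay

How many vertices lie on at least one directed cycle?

A vertex is on a directed cycle iff it belongs to a strongly connected component of size ≥ 2 (or has a self-loop).
The vertices on cycles are {Ava, Cal, Dee, Eli, Fay, Ivy, Jon, Nia, Omar} — 9 in total.

9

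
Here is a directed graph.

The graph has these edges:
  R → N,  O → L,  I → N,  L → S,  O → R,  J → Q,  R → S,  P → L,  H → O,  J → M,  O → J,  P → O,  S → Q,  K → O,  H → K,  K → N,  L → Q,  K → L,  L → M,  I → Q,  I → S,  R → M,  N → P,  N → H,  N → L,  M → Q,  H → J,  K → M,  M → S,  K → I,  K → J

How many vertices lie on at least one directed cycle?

7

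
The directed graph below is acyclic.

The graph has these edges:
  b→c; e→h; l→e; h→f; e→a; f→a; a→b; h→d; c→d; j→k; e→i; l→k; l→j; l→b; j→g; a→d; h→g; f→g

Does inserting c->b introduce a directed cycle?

Yes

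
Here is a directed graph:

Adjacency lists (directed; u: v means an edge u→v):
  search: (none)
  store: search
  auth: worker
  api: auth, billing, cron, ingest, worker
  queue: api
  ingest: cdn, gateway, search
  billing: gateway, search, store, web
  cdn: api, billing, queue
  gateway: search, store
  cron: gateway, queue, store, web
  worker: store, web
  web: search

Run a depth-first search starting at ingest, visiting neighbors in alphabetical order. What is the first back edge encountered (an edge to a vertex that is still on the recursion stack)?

DFS from ingest (visiting neighbors in alphabetical order); mark gray on enter, black on exit:
ingest gray
  cdn gray
    api gray
      auth gray
        worker gray
          store gray
            search gray
            search black
          store black
          web gray
            web→search: search black — skip
          web black
        worker black
      auth black
      billing gray
        gateway gray
          gateway→search: search black — skip
          gateway→store: store black — skip
        gateway black
        billing→search: search black — skip
        billing→store: store black — skip
        billing→web: web black — skip
      billing black
      cron gray
        cron→gateway: gateway black — skip
        queue gray
          queue→api: api is gray → back edge
First back edge: queue → api.

queue→api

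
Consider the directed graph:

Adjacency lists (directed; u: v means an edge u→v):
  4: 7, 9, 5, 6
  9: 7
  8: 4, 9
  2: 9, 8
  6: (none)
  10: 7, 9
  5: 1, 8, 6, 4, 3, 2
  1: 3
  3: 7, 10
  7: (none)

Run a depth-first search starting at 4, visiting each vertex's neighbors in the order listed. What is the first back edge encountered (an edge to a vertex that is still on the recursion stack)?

8→4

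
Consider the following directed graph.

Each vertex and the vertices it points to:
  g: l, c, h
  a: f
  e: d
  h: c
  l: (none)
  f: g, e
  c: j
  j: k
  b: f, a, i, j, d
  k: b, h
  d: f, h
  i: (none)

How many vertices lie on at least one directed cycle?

10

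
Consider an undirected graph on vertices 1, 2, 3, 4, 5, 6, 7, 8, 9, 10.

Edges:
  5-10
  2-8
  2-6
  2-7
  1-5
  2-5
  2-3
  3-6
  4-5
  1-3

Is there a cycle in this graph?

Yes

DFS, tracking each vertex's parent; an edge to a visited non-parent vertex closes a cycle.
Start from 3:
visit 3 (parent –)
  visit 2 (parent 3)
    visit 8 (parent 2)
      8–2: parent, skip
    visit 5 (parent 2)
      5–2: parent, skip
      visit 1 (parent 5)
        1–3: 3 visited and ≠ parent → cycle
Cycle: 3 – 2 – 5 – 1 – 3.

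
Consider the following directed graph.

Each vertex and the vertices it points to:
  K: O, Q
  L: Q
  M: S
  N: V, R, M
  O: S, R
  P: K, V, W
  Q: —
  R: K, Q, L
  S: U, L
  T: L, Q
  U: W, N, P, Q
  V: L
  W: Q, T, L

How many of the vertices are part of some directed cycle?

8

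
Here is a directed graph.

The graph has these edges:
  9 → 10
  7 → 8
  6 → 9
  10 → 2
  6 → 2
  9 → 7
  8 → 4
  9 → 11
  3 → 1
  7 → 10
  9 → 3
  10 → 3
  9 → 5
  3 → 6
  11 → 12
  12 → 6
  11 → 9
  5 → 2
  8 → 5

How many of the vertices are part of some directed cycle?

A vertex is on a directed cycle iff it belongs to a strongly connected component of size ≥ 2 (or has a self-loop).
The vertices on cycles are {3, 6, 7, 9, 10, 11, 12} — 7 in total.

7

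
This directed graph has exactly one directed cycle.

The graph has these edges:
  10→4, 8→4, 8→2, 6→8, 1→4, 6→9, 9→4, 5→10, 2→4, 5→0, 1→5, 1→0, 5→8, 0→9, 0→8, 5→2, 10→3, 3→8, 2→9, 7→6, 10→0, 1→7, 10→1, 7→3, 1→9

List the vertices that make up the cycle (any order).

1, 5, 10

DFS with gray/black marking from 1:
1 gray
  7 gray
    3 gray
      8 gray
        2 gray
          9 gray
            4 gray
            4 black
          9 black
          2→4: 4 black — skip
        2 black
        8→4: 4 black — skip
      8 black
    3 black
    6 gray
      6→9: 9 black — skip
      6→8: 8 black — skip
    6 black
  7 black
  1→9: 9 black — skip
  5 gray
    10 gray
      10→4: 4 black — skip
      0 gray
        0→9: 9 black — skip
        0→8: 8 black — skip
      0 black
      10→3: 3 black — skip
      10→1: 1 is gray → back edge
Back edge closes the cycle 1 → 5 → 10 → 1; its vertices are {1, 5, 10}.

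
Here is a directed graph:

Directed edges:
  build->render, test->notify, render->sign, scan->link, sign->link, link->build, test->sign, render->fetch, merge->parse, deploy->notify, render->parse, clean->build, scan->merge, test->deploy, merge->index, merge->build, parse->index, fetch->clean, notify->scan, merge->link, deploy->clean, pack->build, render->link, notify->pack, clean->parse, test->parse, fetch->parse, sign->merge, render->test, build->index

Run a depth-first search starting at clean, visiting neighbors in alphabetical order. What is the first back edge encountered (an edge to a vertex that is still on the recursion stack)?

fetch->clean

DFS from clean (visiting neighbors in alphabetical order); mark gray on enter, black on exit:
clean gray
  build gray
    index gray
    index black
    render gray
      fetch gray
        fetch→clean: clean is gray → back edge
First back edge: fetch → clean.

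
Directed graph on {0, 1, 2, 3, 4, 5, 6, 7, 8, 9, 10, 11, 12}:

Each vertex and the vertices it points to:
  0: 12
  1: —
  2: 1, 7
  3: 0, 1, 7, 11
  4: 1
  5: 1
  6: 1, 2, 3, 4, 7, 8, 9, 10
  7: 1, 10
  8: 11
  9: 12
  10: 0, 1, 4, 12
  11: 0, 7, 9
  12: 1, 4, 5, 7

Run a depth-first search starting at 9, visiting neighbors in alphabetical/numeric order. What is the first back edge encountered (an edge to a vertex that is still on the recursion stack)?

0→12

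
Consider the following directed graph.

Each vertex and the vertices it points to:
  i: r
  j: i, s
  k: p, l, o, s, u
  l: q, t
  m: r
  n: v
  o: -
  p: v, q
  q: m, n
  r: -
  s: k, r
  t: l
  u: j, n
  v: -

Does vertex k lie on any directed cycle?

Yes

k is on a cycle iff k can reach itself via ≥1 edge.
k → s → k — yes.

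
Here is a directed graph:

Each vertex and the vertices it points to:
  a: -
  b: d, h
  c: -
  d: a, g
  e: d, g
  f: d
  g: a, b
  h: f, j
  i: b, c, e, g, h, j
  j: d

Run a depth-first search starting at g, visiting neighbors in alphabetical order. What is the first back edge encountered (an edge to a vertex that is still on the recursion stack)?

d→g

DFS from g (visiting neighbors in alphabetical order); mark gray on enter, black on exit:
g gray
  a gray
  a black
  b gray
    d gray
      d→a: a black — skip
      d→g: g is gray → back edge
First back edge: d → g.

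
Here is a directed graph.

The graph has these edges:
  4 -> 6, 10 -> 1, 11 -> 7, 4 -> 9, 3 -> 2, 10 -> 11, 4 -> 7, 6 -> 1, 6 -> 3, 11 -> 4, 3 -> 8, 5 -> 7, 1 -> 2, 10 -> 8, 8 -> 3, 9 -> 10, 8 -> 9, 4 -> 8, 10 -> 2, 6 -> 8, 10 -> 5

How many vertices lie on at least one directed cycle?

7

A vertex is on a directed cycle iff it belongs to a strongly connected component of size ≥ 2 (or has a self-loop).
The vertices on cycles are {3, 4, 6, 8, 9, 10, 11} — 7 in total.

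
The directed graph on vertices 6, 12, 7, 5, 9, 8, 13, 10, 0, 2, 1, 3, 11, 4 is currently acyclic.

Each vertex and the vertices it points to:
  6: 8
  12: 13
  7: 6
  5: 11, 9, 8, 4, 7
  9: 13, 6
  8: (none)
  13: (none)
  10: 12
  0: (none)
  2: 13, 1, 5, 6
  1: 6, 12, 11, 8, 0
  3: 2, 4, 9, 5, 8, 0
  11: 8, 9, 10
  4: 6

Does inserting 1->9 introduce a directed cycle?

No

Adding 1→9 creates a cycle iff 9 can already reach 1.
Explore from 9: no path reaches 1. The graph stays acyclic.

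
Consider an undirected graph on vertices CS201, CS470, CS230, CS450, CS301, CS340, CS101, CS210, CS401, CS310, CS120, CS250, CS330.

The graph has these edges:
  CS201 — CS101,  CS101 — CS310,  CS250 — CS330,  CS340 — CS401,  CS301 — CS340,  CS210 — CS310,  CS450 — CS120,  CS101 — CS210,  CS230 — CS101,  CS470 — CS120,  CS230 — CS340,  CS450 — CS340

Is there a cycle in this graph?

Yes

DFS, tracking each vertex's parent; an edge to a visited non-parent vertex closes a cycle.
Start from CS120:
visit CS120 (parent –)
  visit CS470 (parent CS120)
    CS470–CS120: parent, skip
  visit CS450 (parent CS120)
    visit CS340 (parent CS450)
      visit CS301 (parent CS340)
        CS301–CS340: parent, skip
      CS340–CS450: parent, skip
      visit CS230 (parent CS340)
        visit CS101 (parent CS230)
          CS101–CS230: parent, skip
          visit CS210 (parent CS101)
            visit CS310 (parent CS210)
              CS310–CS210: parent, skip
              CS310–CS101: CS101 visited and ≠ parent → cycle
Cycle: CS101 – CS210 – CS310 – CS101.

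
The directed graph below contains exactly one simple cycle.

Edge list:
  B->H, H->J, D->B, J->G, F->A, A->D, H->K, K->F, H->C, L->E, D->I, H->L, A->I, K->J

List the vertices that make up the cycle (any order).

DFS with gray/black marking from H:
H gray
  J gray
    G gray
    G black
  J black
  K gray
    K→J: J black — skip
    F gray
      A gray
        I gray
        I black
        D gray
          B gray
            B→H: H is gray → back edge
Back edge closes the cycle H → K → F → A → D → B → H; its vertices are {A, B, D, F, H, K}.

A, B, D, F, H, K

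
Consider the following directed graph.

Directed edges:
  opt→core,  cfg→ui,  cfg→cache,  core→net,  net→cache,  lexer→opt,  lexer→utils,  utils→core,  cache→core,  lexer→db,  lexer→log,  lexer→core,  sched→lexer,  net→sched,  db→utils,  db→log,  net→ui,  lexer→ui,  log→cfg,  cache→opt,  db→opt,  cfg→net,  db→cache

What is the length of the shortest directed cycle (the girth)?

For each vertex v, BFS finds the shortest path from v back to v.
The shortest such closed walk is net → cache → core → net, length 3.

3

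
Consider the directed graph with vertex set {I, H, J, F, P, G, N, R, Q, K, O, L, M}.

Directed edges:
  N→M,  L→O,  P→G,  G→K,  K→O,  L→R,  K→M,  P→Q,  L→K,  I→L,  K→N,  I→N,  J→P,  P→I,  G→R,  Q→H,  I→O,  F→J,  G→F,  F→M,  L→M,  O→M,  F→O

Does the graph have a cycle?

DFS with white/gray/black marking, starting from Q:
Q gray
  H gray
  H black
Q black
I gray
  O gray
    M gray
    M black
  O black
  N gray
    N→M: M black — skip
  N black
  L gray
    R gray
    R black
    L→M: M black — skip
    K gray
      K→M: M black — skip
      K→N: N black — skip
      K→O: O black — skip
    K black
    L→O: O black — skip
  L black
I black
J gray
  P gray
    G gray
      F gray
        F→O: O black — skip
        F→M: M black — skip
        F→J: J is gray → back edge
Back edge found, so a cycle exists: J → P → G → F → J.

Yes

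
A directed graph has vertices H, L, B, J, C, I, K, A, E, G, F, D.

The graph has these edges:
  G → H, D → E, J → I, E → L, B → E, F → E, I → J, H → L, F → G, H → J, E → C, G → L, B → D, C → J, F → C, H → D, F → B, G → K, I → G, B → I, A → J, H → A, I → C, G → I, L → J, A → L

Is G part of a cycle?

Yes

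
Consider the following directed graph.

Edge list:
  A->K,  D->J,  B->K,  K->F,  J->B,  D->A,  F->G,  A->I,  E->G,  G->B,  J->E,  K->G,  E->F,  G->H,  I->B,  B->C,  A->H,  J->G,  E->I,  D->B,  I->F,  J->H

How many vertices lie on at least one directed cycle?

4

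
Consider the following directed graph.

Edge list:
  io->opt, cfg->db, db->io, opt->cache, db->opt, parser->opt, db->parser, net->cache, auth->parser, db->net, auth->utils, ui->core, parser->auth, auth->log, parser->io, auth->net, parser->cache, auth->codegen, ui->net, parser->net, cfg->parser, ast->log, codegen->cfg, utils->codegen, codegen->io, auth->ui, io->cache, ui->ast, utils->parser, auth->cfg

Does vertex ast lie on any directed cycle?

ast lies on a cycle iff there is a path from ast back to itself.
Exploring from ast, it never reaches itself; equivalently, its strongly connected component is a singleton.

No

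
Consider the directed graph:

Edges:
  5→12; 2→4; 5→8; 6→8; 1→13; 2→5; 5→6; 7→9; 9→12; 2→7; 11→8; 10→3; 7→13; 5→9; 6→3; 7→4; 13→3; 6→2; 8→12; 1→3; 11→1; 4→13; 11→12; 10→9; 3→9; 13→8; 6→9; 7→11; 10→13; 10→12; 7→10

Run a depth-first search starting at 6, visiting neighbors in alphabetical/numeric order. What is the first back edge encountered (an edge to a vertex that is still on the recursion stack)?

DFS from 6 (visiting neighbors in alphabetical/numeric order); mark gray on enter, black on exit:
6 gray
  2 gray
    4 gray
      13 gray
        3 gray
          9 gray
            12 gray
            12 black
          9 black
        3 black
        8 gray
          8→12: 12 black — skip
        8 black
      13 black
    4 black
    5 gray
      5→6: 6 is gray → back edge
First back edge: 5 → 6.

5->6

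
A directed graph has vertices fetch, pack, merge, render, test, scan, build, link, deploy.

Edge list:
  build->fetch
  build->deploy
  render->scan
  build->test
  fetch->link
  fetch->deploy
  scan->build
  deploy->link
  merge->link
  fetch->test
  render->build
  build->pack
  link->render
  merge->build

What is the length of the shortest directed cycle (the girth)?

4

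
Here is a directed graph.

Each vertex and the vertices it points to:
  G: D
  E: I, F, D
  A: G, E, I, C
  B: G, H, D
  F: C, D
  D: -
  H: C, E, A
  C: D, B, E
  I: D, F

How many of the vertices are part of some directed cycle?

A vertex is on a directed cycle iff it belongs to a strongly connected component of size ≥ 2 (or has a self-loop).
The vertices on cycles are {A, B, C, E, F, H, I} — 7 in total.

7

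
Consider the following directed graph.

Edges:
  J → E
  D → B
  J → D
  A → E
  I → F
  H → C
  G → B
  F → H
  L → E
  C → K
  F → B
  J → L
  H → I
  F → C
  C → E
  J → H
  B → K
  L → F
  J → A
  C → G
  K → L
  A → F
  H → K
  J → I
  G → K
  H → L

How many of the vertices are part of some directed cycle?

A vertex is on a directed cycle iff it belongs to a strongly connected component of size ≥ 2 (or has a self-loop).
The vertices on cycles are {B, C, F, G, H, I, K, L} — 8 in total.

8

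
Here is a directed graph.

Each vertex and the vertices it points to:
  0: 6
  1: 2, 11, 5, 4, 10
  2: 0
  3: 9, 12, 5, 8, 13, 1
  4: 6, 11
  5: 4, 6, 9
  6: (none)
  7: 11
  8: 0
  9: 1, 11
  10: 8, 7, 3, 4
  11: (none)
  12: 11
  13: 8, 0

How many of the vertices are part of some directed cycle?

5

A vertex is on a directed cycle iff it belongs to a strongly connected component of size ≥ 2 (or has a self-loop).
The vertices on cycles are {1, 3, 5, 9, 10} — 5 in total.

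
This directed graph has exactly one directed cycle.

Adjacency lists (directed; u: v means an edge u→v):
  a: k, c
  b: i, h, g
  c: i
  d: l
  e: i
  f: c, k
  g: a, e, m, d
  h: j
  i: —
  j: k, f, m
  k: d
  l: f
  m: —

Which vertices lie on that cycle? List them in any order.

d, f, k, l

DFS with gray/black marking from d:
d gray
  l gray
    f gray
      c gray
        i gray
        i black
      c black
      k gray
        k→d: d is gray → back edge
Back edge closes the cycle d → l → f → k → d; its vertices are {d, f, k, l}.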